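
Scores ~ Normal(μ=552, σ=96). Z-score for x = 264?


z = (x - μ)/σ = (264 - 552)/96 = -3.0

z = -3.0


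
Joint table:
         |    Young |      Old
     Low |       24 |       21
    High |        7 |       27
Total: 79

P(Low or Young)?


P(Low∨Young) = P(Low) + P(Young) - P(Low∧Young)
= (45 + 31 - 24)/79 = 52/79

P = 52/79 ≈ 65.82%


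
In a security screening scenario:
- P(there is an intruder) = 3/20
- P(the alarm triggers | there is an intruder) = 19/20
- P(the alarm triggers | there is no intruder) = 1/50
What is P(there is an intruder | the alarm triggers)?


Using Bayes' theorem:
P(A|B) = P(B|A)·P(A) / P(B)

P(the alarm triggers) = 19/20 × 3/20 + 1/50 × 17/20
= 57/400 + 17/1000 = 319/2000

P(there is an intruder|the alarm triggers) = (57/400) / (319/2000) = 285/319

P(there is an intruder|the alarm triggers) = 285/319 ≈ 89.34%


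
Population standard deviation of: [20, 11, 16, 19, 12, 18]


Mean = 96/6 = 16
  (20-16)²=16
  (11-16)²=25
  (16-16)²=0
  (19-16)²=9
  (12-16)²=16
  (18-16)²=4
Σ(x-μ)² = 70
σ² = 70/6 = 35/3

σ = √(35/3) ≈ 3.4157


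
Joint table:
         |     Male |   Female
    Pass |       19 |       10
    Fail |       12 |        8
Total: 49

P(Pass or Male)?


P(Pass∨Male) = P(Pass) + P(Male) - P(Pass∧Male)
= (29 + 31 - 19)/49 = 41/49

P = 41/49 ≈ 83.67%


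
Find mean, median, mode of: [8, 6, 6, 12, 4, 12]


Sorted: [4, 6, 6, 8, 12, 12]
Mean = 48/6 = 8
Median = 7
Freq: {8: 1, 6: 2, 12: 2, 4: 1}
Mode: [6, 12]

Mean=8, Median=7, Mode=[6, 12]


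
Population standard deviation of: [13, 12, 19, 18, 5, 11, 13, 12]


Mean = 103/8
  (13-103/8)²=1/64
  (12-103/8)²=49/64
  (19-103/8)²=2401/64
  (18-103/8)²=1681/64
  (5-103/8)²=3969/64
  (11-103/8)²=225/64
  (13-103/8)²=1/64
  (12-103/8)²=49/64
Σ(x-μ)² = 1047/8
σ² = (1047/8)/8 = 1047/64

σ = √(1047/64) ≈ 4.0447


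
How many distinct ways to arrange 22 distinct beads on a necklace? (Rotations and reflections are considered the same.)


Free circular arrangements: rotations and reflections both identified.
(n-1)!/2 = 21!/2 = 51090942171709440000/2 = 25545471085854720000

25545471085854720000


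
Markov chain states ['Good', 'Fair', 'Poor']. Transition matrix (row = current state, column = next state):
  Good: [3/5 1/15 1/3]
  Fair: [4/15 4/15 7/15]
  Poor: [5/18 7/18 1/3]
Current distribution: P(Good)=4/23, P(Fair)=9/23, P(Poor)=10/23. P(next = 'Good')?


P(next=Good) = Σᵢ P(now=i)×P(i→Good)
= 4/23×3/5 + 9/23×4/15 + 10/23×5/18
= 12/115 + 12/115 + 25/207 = 341/1035

P = 341/1035 ≈ 0.3295


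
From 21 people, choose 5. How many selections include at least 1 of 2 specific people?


Complement: C(21,5) - C(19,5) = 20349 - 11628 = 8721

8721


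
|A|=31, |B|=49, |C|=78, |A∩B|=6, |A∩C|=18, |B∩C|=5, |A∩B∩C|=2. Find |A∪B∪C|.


|A∪B∪C| = 31+49+78-6-18-5+2 = 131

|A∪B∪C| = 131


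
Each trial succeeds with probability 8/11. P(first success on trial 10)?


Geometric: P(X=10) = (1-p)^(k-1)×p = (3/11)^9×8/11 = 157464/25937424601

P(X=10) = 157464/25937424601 ≈ 0.00%


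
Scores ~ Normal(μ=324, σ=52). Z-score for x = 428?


z = (x - μ)/σ = (428 - 324)/52 = 2.0

z = 2.0


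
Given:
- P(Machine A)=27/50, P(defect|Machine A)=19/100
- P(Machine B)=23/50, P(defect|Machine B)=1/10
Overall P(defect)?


P(B) = Σ P(B|Aᵢ)×P(Aᵢ)
  19/100×27/50 = 513/5000
  1/10×23/50 = 23/500
Sum = 743/5000

P(defect) = 743/5000 ≈ 14.86%


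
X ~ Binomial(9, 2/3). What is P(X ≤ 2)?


P(X ≤ 2) = Σ P(X=i) for i=0..2
P(X=0) = 1/19683
P(X=1) = 2/2187
P(X=2) = 16/2187
Sum = 163/19683

P(X ≤ 2) = 163/19683 ≈ 0.83%


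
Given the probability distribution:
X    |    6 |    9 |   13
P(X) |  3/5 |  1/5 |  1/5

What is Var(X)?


E[X] = 8
E[X²] = 358/5
Var(X) = E[X²] - (E[X])² = 358/5 - 64 = 38/5

Var(X) = 38/5 ≈ 7.6000


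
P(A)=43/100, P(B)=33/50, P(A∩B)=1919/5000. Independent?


P(A)×P(B) = 1419/5000
P(A∩B) = 1919/5000
Not equal → NOT independent

No, not independent


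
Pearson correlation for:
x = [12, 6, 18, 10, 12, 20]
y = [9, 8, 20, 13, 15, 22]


n=6, Σx=78, Σy=87, Σxy=1266, Σx²=1148, Σy²=1423
r = (6×1266 - 78×87)/√((6×1148 - 78²)(6×1423 - 87²))
= 810/√(804×969) = 810/√779076 ≈ 810/882.6528 ≈ 0.9177

r ≈ 0.9177


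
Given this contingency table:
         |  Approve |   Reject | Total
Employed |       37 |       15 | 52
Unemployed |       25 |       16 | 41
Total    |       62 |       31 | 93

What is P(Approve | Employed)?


P(Approve | Employed) = 37/(37+15) = 37/52

P(Approve|Employed) = 37/52 ≈ 71.15%


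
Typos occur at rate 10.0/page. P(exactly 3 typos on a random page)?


Poisson(λ=10.0): P(X=3) = e^(-λ)×λ^k/k!
= e^(-10.0) × 10.0^3 / 3!
≈ 4.539992976e-05 × 1000 / 6 ≈ 0.007567

P(X=3) ≈ 0.007567 ≈ 0.76%


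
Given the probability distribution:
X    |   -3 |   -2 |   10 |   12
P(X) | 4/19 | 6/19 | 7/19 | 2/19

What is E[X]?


E[X] = Σ x·P(X=x)
= (-3)×(4/19) + (-2)×(6/19) + (10)×(7/19) + (12)×(2/19)
= 70/19

E[X] = 70/19


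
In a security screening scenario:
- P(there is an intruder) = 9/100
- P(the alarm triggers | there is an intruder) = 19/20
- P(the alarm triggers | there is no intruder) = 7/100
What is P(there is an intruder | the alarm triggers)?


Using Bayes' theorem:
P(A|B) = P(B|A)·P(A) / P(B)

P(the alarm triggers) = 19/20 × 9/100 + 7/100 × 91/100
= 171/2000 + 637/10000 = 373/2500

P(there is an intruder|the alarm triggers) = (171/2000) / (373/2500) = 855/1492

P(there is an intruder|the alarm triggers) = 855/1492 ≈ 57.31%


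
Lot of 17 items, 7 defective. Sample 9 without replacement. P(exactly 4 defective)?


Hypergeometric: C(7,4)×C(10,5)/C(17,9)
= 35×252/24310 = 882/2431

P(X=4) = 882/2431 ≈ 36.28%


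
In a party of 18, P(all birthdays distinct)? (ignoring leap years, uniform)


P(all different) = Π(365-i)/365 for i=0..17
= (365/365)×(364/365)×...×(348/365)
= 0.653089

P ≈ 0.6531 ≈ 65.31%


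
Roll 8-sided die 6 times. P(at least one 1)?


P(no 1)^6 = (7/8)^6 = 117649/262144
P(≥1) = 1 - 117649/262144 = 144495/262144

P = 144495/262144 ≈ 55.12%


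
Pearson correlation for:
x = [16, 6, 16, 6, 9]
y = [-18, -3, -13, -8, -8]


n=5, Σx=53, Σy=-50, Σxy=-634, Σx²=665, Σy²=630
r = (5×(-634) - 53×(-50))/√((5×665 - 53²)(5×630 - (-50)²))
= -520/√(516×650) = -520/√335400 ≈ -520/579.1373 ≈ -0.8979

r ≈ -0.8979


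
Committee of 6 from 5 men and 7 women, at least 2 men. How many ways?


Count by #men:
  2M,4W: C(5,2)×C(7,4)=350
  3M,3W: C(5,3)×C(7,3)=350
  4M,2W: C(5,4)×C(7,2)=105
  5M,1W: C(5,5)×C(7,1)=7
Total = 812

812


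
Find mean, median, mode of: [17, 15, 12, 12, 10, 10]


Sorted: [10, 10, 12, 12, 15, 17]
Mean = 76/6 = 38/3
Median = 12
Freq: {17: 1, 15: 1, 12: 2, 10: 2}
Mode: [10, 12]

Mean=38/3, Median=12, Mode=[10, 12]


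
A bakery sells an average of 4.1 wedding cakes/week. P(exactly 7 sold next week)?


Poisson(λ=4.1): P(X=7) = e^(-λ)×λ^k/k!
= e^(-4.1) × 4.1^7 / 7!
≈ 0.0165726754 × 19475.4273881 / 5040 ≈ 0.064040

P(X=7) ≈ 0.064040 ≈ 6.40%


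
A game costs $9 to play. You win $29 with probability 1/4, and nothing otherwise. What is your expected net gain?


E[gain] = (29-9)×1/4 + (-9)×3/4
= 5 - 27/4 = -7/4

Expected net gain = $-7/4 ≈ $-1.75


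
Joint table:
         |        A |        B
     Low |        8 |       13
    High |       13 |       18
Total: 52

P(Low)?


P(Low) = (8+13)/52 = 21/52

P(Low) = 21/52 ≈ 40.38%


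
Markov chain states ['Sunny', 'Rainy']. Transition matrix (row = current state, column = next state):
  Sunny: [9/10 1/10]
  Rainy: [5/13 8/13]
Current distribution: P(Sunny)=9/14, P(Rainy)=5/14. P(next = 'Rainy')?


P(next=Rainy) = Σᵢ P(now=i)×P(i→Rainy)
= 9/14×1/10 + 5/14×8/13
= 9/140 + 20/91 = 517/1820

P = 517/1820 ≈ 0.2841


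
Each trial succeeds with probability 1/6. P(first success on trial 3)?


Geometric: P(X=3) = (1-p)^(k-1)×p = (5/6)^2×1/6 = 25/216

P(X=3) = 25/216 ≈ 11.57%


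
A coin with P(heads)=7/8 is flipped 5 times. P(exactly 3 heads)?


Binomial: P(X=3) = C(5,3)×p^3×(1-p)^2
= 10 × 343/512 × 1/64 = 1715/16384

P(X=3) = 1715/16384 ≈ 10.47%


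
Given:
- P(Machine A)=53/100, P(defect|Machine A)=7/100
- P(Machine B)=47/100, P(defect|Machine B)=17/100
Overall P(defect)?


P(B) = Σ P(B|Aᵢ)×P(Aᵢ)
  7/100×53/100 = 371/10000
  17/100×47/100 = 799/10000
Sum = 117/1000

P(defect) = 117/1000 ≈ 11.70%


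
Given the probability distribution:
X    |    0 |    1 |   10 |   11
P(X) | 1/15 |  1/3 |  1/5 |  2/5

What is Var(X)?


E[X] = 101/15
E[X²] = 1031/15
Var(X) = E[X²] - (E[X])² = 1031/15 - 10201/225 = 5264/225

Var(X) = 5264/225 ≈ 23.3956


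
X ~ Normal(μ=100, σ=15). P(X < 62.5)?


z = (62.5-100)/15 = -2.5
P(Z < -2.5) = 0.0062

P(X < 62.5) ≈ 0.0062


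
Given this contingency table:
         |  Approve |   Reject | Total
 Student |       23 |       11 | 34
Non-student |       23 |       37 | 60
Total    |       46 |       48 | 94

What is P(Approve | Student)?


P(Approve | Student) = 23/(23+11) = 23/34

P(Approve|Student) = 23/34 ≈ 67.65%


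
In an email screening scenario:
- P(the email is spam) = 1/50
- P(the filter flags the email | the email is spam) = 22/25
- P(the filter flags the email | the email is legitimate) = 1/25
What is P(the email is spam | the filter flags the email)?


Using Bayes' theorem:
P(A|B) = P(B|A)·P(A) / P(B)

P(the filter flags the email) = 22/25 × 1/50 + 1/25 × 49/50
= 11/625 + 49/1250 = 71/1250

P(the email is spam|the filter flags the email) = (11/625) / (71/1250) = 22/71

P(the email is spam|the filter flags the email) = 22/71 ≈ 30.99%


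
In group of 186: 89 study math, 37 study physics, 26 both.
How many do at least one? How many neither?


|A∪B| = 89+37-26 = 100
Neither = 186-100 = 86

At least one: 100; Neither: 86


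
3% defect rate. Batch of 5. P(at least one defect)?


P(all good) = (97/100)^5 = 8587340257/10000000000
P(≥1 defect) = 1412659743/10000000000

P = 1412659743/10000000000 ≈ 14.13%


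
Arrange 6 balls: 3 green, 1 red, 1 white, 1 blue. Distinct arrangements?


6!/(3!×1!×1!×1!) = 120

120


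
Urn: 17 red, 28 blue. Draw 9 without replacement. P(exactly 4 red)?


Hypergeometric: C(17,4)×C(28,5)/C(45,9)
= 2380×98280/886163135 = 3598560/13633279

P(X=4) = 3598560/13633279 ≈ 26.40%


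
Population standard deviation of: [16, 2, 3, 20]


Mean = 41/4
  (16-41/4)²=529/16
  (2-41/4)²=1089/16
  (3-41/4)²=841/16
  (20-41/4)²=1521/16
Σ(x-μ)² = 995/4
σ² = (995/4)/4 = 995/16

σ = √(995/16) ≈ 7.8859


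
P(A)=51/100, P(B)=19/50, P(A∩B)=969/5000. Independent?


P(A)×P(B) = 969/5000
P(A∩B) = 969/5000
Equal ✓ → Independent

Yes, independent


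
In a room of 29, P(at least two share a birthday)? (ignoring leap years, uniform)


P(all different) = Π(365-i)/365 for i=0..28
= 0.319031
P(match) = 1 - 0.319031 = 0.680969

P ≈ 0.6810 ≈ 68.10%


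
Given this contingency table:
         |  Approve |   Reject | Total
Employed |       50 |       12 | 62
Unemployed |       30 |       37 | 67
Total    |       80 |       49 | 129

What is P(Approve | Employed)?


P(Approve | Employed) = 50/(50+12) = 50/62 = 25/31

P(Approve|Employed) = 25/31 ≈ 80.65%


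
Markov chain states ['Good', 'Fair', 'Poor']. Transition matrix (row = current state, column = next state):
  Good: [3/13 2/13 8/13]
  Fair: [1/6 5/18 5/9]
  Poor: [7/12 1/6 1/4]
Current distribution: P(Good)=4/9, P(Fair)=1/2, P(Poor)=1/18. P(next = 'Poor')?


P(next=Poor) = Σᵢ P(now=i)×P(i→Poor)
= 4/9×8/13 + 1/2×5/9 + 1/18×1/4
= 32/117 + 5/18 + 1/72 = 529/936

P = 529/936 ≈ 0.5652


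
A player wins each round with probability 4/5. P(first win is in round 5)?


Geometric: P(X=5) = (1-p)^(k-1)×p = (1/5)^4×4/5 = 4/3125

P(X=5) = 4/3125 ≈ 0.13%


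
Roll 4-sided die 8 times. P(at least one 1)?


P(no 1)^8 = (3/4)^8 = 6561/65536
P(≥1) = 1 - 6561/65536 = 58975/65536

P = 58975/65536 ≈ 89.99%


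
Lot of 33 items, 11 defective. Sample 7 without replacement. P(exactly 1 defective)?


Hypergeometric: C(11,1)×C(22,6)/C(33,7)
= 11×74613/4272048 = 24871/129456

P(X=1) = 24871/129456 ≈ 19.21%


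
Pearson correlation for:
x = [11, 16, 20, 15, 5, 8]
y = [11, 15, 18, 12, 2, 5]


n=6, Σx=75, Σy=63, Σxy=951, Σx²=1091, Σy²=843
r = (6×951 - 75×63)/√((6×1091 - 75²)(6×843 - 63²))
= 981/√(921×1089) = 981/√1002969 ≈ 981/1001.4834 ≈ 0.9795

r ≈ 0.9795


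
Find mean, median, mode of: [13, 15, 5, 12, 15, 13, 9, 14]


Sorted: [5, 9, 12, 13, 13, 14, 15, 15]
Mean = 96/8 = 12
Median = 13
Freq: {13: 2, 15: 2, 5: 1, 12: 1, 9: 1, 14: 1}
Mode: [13, 15]

Mean=12, Median=13, Mode=[13, 15]


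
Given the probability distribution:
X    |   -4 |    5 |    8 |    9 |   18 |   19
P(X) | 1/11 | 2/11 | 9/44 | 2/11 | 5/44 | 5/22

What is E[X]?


E[X] = Σ x·P(X=x)
= (-4)×(1/11) + (5)×(2/11) + (8)×(9/44) + (9)×(2/11) + (18)×(5/44) + (19)×(5/22)
= 112/11

E[X] = 112/11


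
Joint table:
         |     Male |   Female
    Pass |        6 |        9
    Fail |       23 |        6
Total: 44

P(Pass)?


P(Pass) = (6+9)/44 = 15/44

P(Pass) = 15/44 ≈ 34.09%


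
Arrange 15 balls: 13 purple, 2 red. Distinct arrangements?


15!/(13!×2!) = 105

105


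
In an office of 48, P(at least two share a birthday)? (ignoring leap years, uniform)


P(all different) = Π(365-i)/365 for i=0..47
= 0.039402
P(match) = 1 - 0.039402 = 0.960598

P ≈ 0.9606 ≈ 96.06%


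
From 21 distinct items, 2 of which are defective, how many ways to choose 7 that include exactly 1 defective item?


Choose 1 of the 2 defective items and 6 of the other 19 items:
C(2,1)×C(19,6) = 2×27132 = 54264

54264


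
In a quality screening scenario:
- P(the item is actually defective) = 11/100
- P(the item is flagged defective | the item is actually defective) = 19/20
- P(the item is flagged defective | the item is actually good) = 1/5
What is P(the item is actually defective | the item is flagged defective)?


Using Bayes' theorem:
P(A|B) = P(B|A)·P(A) / P(B)

P(the item is flagged defective) = 19/20 × 11/100 + 1/5 × 89/100
= 209/2000 + 89/500 = 113/400

P(the item is actually defective|the item is flagged defective) = (209/2000) / (113/400) = 209/565

P(the item is actually defective|the item is flagged defective) = 209/565 ≈ 36.99%


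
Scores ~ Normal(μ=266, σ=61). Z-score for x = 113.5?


z = (x - μ)/σ = (113.5 - 266)/61 = -2.5

z = -2.5


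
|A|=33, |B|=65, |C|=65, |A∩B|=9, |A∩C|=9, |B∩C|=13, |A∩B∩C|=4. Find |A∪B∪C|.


|A∪B∪C| = 33+65+65-9-9-13+4 = 136

|A∪B∪C| = 136


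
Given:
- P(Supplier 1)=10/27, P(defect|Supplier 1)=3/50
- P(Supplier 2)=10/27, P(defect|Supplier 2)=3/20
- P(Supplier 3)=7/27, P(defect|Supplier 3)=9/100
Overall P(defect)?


P(B) = Σ P(B|Aᵢ)×P(Aᵢ)
  3/50×10/27 = 1/45
  3/20×10/27 = 1/18
  9/100×7/27 = 7/300
Sum = 91/900

P(defect) = 91/900 ≈ 10.11%


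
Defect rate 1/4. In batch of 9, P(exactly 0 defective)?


Binomial: P(X=0) = C(9,0)×p^0×(1-p)^9
= 1 × 1 × 19683/262144 = 19683/262144

P(X=0) = 19683/262144 ≈ 7.51%


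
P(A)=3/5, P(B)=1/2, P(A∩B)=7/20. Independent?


P(A)×P(B) = 3/10
P(A∩B) = 7/20
Not equal → NOT independent

No, not independent


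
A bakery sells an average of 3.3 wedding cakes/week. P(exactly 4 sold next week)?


Poisson(λ=3.3): P(X=4) = e^(-λ)×λ^k/k!
= e^(-3.3) × 3.3^4 / 4!
≈ 0.0368831674 × 118.5921 / 24 ≈ 0.182252

P(X=4) ≈ 0.182252 ≈ 18.23%


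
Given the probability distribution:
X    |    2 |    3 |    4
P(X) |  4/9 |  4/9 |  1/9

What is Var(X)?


E[X] = 8/3
E[X²] = 68/9
Var(X) = E[X²] - (E[X])² = 68/9 - 64/9 = 4/9

Var(X) = 4/9 ≈ 0.4444


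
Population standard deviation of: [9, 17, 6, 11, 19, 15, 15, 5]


Mean = 97/8
  (9-97/8)²=625/64
  (17-97/8)²=1521/64
  (6-97/8)²=2401/64
  (11-97/8)²=81/64
  (19-97/8)²=3025/64
  (15-97/8)²=529/64
  (15-97/8)²=529/64
  (5-97/8)²=3249/64
Σ(x-μ)² = 1495/8
σ² = (1495/8)/8 = 1495/64

σ = √(1495/64) ≈ 4.8332


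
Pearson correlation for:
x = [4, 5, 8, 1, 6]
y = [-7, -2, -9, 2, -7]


n=5, Σx=24, Σy=-23, Σxy=-150, Σx²=142, Σy²=187
r = (5×(-150) - 24×(-23))/√((5×142 - 24²)(5×187 - (-23)²))
= -198/√(134×406) = -198/√54404 ≈ -198/233.2467 ≈ -0.8489

r ≈ -0.8489


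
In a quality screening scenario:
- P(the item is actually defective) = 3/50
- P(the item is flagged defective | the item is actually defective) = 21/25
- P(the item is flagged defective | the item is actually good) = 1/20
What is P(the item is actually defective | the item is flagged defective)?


Using Bayes' theorem:
P(A|B) = P(B|A)·P(A) / P(B)

P(the item is flagged defective) = 21/25 × 3/50 + 1/20 × 47/50
= 63/1250 + 47/1000 = 487/5000

P(the item is actually defective|the item is flagged defective) = (63/1250) / (487/5000) = 252/487

P(the item is actually defective|the item is flagged defective) = 252/487 ≈ 51.75%


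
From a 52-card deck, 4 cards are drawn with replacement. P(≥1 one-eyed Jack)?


P(not a one-eyed Jack) = 50/52 = 25/26
P(none in 4 draws) = (25/26)^4 = 390625/456976
P(≥1 one-eyed Jack) = 1 - 390625/456976 = 66351/456976

P = 66351/456976 ≈ 14.52%


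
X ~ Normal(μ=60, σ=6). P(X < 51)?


z = (51-60)/6 = -1.5
P(Z < -1.5) = 0.0668

P(X < 51) ≈ 0.0668


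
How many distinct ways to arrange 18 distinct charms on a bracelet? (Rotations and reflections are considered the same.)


Free circular arrangements: rotations and reflections both identified.
(n-1)!/2 = 17!/2 = 355687428096000/2 = 177843714048000

177843714048000


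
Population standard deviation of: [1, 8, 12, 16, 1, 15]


Mean = 53/6
  (1-53/6)²=2209/36
  (8-53/6)²=25/36
  (12-53/6)²=361/36
  (16-53/6)²=1849/36
  (1-53/6)²=2209/36
  (15-53/6)²=1369/36
Σ(x-μ)² = 1337/6
σ² = (1337/6)/6 = 1337/36

σ = √(1337/36) ≈ 6.0942


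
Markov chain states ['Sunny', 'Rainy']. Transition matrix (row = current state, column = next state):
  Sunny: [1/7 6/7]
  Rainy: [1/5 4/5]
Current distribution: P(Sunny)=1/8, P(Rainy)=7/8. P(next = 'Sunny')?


P(next=Sunny) = Σᵢ P(now=i)×P(i→Sunny)
= 1/8×1/7 + 7/8×1/5
= 1/56 + 7/40 = 27/140

P = 27/140 ≈ 0.1929


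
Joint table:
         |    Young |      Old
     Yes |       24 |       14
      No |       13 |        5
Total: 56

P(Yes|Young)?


P(Yes|Young) = 24/(24+13) = 24/37

P = 24/37 ≈ 64.86%


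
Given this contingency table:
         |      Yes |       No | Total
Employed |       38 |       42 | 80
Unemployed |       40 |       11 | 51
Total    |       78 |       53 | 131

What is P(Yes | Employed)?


P(Yes | Employed) = 38/(38+42) = 38/80 = 19/40

P(Yes|Employed) = 19/40 ≈ 47.50%


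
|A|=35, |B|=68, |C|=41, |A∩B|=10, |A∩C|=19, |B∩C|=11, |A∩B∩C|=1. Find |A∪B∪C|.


|A∪B∪C| = 35+68+41-10-19-11+1 = 105

|A∪B∪C| = 105


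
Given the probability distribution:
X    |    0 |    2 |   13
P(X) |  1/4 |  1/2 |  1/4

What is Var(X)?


E[X] = 17/4
E[X²] = 177/4
Var(X) = E[X²] - (E[X])² = 177/4 - 289/16 = 419/16

Var(X) = 419/16 ≈ 26.1875


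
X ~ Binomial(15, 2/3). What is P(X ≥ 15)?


P(X ≥ 15) = Σ P(X=i) for i=15..15
P(X=15) = 32768/14348907
Sum = 32768/14348907

P(X ≥ 15) = 32768/14348907 ≈ 0.23%


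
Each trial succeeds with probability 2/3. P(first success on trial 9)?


Geometric: P(X=9) = (1-p)^(k-1)×p = (1/3)^8×2/3 = 2/19683

P(X=9) = 2/19683 ≈ 0.01%


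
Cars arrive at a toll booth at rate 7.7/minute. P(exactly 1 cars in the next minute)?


Poisson(λ=7.7): P(X=1) = e^(-λ)×λ^k/k!
= e^(-7.7) × 7.7^1 / 1!
≈ 0.0004528271829 × 7.7 / 1 ≈ 0.003487

P(X=1) ≈ 0.003487 ≈ 0.35%


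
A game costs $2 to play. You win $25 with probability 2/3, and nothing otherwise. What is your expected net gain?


E[gain] = (25-2)×2/3 + (-2)×1/3
= 46/3 - 2/3 = 44/3

Expected net gain = $44/3 ≈ $14.67


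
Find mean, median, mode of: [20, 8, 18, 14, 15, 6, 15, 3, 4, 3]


Sorted: [3, 3, 4, 6, 8, 14, 15, 15, 18, 20]
Mean = 106/10 = 53/5
Median = 11
Freq: {20: 1, 8: 1, 18: 1, 14: 1, 15: 2, 6: 1, 3: 2, 4: 1}
Mode: [3, 15]

Mean=53/5, Median=11, Mode=[3, 15]


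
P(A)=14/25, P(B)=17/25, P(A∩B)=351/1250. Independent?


P(A)×P(B) = 238/625
P(A∩B) = 351/1250
Not equal → NOT independent

No, not independent


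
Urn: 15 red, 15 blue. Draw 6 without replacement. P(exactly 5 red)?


Hypergeometric: C(15,5)×C(15,1)/C(30,6)
= 3003×15/593775 = 11/145

P(X=5) = 11/145 ≈ 7.59%


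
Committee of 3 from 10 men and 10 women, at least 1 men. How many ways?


Count by #men:
  1M,2W: C(10,1)×C(10,2)=450
  2M,1W: C(10,2)×C(10,1)=450
  3M,0W: C(10,3)×C(10,0)=120
Total = 1020

1020


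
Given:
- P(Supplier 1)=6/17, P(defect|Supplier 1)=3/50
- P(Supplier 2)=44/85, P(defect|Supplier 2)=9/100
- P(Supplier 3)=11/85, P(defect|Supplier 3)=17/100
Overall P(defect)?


P(B) = Σ P(B|Aᵢ)×P(Aᵢ)
  3/50×6/17 = 9/425
  9/100×44/85 = 99/2125
  17/100×11/85 = 11/500
Sum = 763/8500

P(defect) = 763/8500 ≈ 8.98%


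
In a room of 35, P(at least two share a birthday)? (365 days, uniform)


P(all different) = Π(365-i)/365 for i=0..34
= 0.185617
P(match) = 1 - 0.185617 = 0.814383

P ≈ 0.8144 ≈ 81.44%


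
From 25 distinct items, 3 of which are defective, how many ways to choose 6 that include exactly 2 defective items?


Choose 2 of the 3 defective items and 4 of the other 22 items:
C(3,2)×C(22,4) = 3×7315 = 21945

21945


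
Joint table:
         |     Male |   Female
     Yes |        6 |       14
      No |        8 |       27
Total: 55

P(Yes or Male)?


P(Yes∨Male) = P(Yes) + P(Male) - P(Yes∧Male)
= (20 + 14 - 6)/55 = 28/55

P = 28/55 ≈ 50.91%


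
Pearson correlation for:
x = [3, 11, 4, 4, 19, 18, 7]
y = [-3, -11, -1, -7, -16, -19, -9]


n=7, Σx=66, Σy=-66, Σxy=-871, Σx²=896, Σy²=878
r = (7×(-871) - 66×(-66))/√((7×896 - 66²)(7×878 - (-66)²))
= -1741/√(1916×1790) = -1741/√3429640 ≈ -1741/1851.9287 ≈ -0.9401

r ≈ -0.9401


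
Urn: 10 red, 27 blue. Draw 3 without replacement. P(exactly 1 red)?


Hypergeometric: C(10,1)×C(27,2)/C(37,3)
= 10×351/7770 = 117/259

P(X=1) = 117/259 ≈ 45.17%


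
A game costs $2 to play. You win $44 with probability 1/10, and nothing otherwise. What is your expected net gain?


E[gain] = (44-2)×1/10 + (-2)×9/10
= 21/5 - 9/5 = 12/5

Expected net gain = $12/5 ≈ $2.40


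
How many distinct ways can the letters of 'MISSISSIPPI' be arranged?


Letters: 11, freq: {'M': 1, 'I': 4, 'S': 4, 'P': 2}
11!/(1!×4!×4!×2!) = 39916800/1152 = 34650

34650


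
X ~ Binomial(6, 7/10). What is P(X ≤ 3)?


P(X ≤ 3) = Σ P(X=i) for i=0..3
P(X=0) = 729/1000000
P(X=1) = 5103/500000
P(X=2) = 11907/200000
P(X=3) = 9261/50000
Sum = 25569/100000

P(X ≤ 3) = 25569/100000 ≈ 25.57%


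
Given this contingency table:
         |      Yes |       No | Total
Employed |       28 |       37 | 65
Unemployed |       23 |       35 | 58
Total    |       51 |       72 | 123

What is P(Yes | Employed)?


P(Yes | Employed) = 28/(28+37) = 28/65

P(Yes|Employed) = 28/65 ≈ 43.08%


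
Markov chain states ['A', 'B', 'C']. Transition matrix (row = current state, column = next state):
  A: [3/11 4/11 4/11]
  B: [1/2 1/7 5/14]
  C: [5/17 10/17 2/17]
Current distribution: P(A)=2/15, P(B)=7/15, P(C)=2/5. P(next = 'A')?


P(next=A) = Σᵢ P(now=i)×P(i→A)
= 2/15×3/11 + 7/15×1/2 + 2/5×5/17
= 2/55 + 7/30 + 2/17 = 2173/5610

P = 2173/5610 ≈ 0.3873


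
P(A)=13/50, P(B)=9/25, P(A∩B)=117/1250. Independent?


P(A)×P(B) = 117/1250
P(A∩B) = 117/1250
Equal ✓ → Independent

Yes, independent


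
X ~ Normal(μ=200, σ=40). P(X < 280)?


z = (280-200)/40 = 2.0
P(Z < 2.0) = 0.9772

P(X < 280) ≈ 0.9772


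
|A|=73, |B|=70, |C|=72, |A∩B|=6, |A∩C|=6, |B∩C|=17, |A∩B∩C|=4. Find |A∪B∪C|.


|A∪B∪C| = 73+70+72-6-6-17+4 = 190

|A∪B∪C| = 190


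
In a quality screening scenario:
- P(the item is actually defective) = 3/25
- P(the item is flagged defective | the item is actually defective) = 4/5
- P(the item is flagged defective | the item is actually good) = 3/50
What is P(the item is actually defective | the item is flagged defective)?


Using Bayes' theorem:
P(A|B) = P(B|A)·P(A) / P(B)

P(the item is flagged defective) = 4/5 × 3/25 + 3/50 × 22/25
= 12/125 + 33/625 = 93/625

P(the item is actually defective|the item is flagged defective) = (12/125) / (93/625) = 20/31

P(the item is actually defective|the item is flagged defective) = 20/31 ≈ 64.52%


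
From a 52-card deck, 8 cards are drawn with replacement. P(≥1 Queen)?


P(not a Queen) = 48/52 = 12/13
P(none in 8 draws) = (12/13)^8 = 429981696/815730721
P(≥1 Queen) = 1 - 429981696/815730721 = 385749025/815730721

P = 385749025/815730721 ≈ 47.29%


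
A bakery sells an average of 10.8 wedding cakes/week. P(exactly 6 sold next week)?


Poisson(λ=10.8): P(X=6) = e^(-λ)×λ^k/k!
= e^(-10.8) × 10.8^6 / 6!
≈ 2.039950341e-05 × 1586874.32294 / 720 ≈ 0.044960

P(X=6) ≈ 0.044960 ≈ 4.50%


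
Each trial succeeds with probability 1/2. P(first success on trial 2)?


Geometric: P(X=2) = (1-p)^(k-1)×p = (1/2)^1×1/2 = 1/4

P(X=2) = 1/4 ≈ 25.00%


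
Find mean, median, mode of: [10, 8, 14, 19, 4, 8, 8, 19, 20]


Sorted: [4, 8, 8, 8, 10, 14, 19, 19, 20]
Mean = 110/9
Median = 10
Freq: {10: 1, 8: 3, 14: 1, 19: 2, 4: 1, 20: 1}
Mode: [8]

Mean=110/9, Median=10, Mode=8


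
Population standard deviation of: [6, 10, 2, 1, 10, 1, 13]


Mean = 43/7
  (6-43/7)²=1/49
  (10-43/7)²=729/49
  (2-43/7)²=841/49
  (1-43/7)²=1296/49
  (10-43/7)²=729/49
  (1-43/7)²=1296/49
  (13-43/7)²=2304/49
Σ(x-μ)² = 1028/7
σ² = (1028/7)/7 = 1028/49

σ = √(1028/49) ≈ 4.5803


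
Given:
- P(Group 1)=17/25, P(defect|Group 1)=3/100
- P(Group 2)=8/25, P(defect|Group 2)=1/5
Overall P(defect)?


P(B) = Σ P(B|Aᵢ)×P(Aᵢ)
  3/100×17/25 = 51/2500
  1/5×8/25 = 8/125
Sum = 211/2500

P(defect) = 211/2500 ≈ 8.44%


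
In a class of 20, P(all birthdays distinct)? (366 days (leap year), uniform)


P(all different) = Π(366-i)/366 for i=0..19
= (366/366)×(365/366)×...×(347/366)
= 0.589430

P ≈ 0.5894 ≈ 58.94%


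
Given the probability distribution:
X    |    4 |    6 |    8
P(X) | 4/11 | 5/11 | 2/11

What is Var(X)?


E[X] = 62/11
E[X²] = 372/11
Var(X) = E[X²] - (E[X])² = 372/11 - 3844/121 = 248/121

Var(X) = 248/121 ≈ 2.0496


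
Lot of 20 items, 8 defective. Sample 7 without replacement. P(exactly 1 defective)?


Hypergeometric: C(8,1)×C(12,6)/C(20,7)
= 8×924/77520 = 154/1615

P(X=1) = 154/1615 ≈ 9.54%


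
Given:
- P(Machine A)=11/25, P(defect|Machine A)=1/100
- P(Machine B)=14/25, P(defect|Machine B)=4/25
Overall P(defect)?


P(B) = Σ P(B|Aᵢ)×P(Aᵢ)
  1/100×11/25 = 11/2500
  4/25×14/25 = 56/625
Sum = 47/500

P(defect) = 47/500 ≈ 9.40%


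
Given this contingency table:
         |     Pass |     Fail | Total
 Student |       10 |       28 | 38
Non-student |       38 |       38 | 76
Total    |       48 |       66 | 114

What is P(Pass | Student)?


P(Pass | Student) = 10/(10+28) = 10/38 = 5/19

P(Pass|Student) = 5/19 ≈ 26.32%


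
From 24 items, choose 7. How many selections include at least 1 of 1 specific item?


Complement: C(24,7) - C(23,7) = 346104 - 245157 = 100947

100947


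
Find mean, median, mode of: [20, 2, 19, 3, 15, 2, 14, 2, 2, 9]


Sorted: [2, 2, 2, 2, 3, 9, 14, 15, 19, 20]
Mean = 88/10 = 44/5
Median = 6
Freq: {20: 1, 2: 4, 19: 1, 3: 1, 15: 1, 14: 1, 9: 1}
Mode: [2]

Mean=44/5, Median=6, Mode=2


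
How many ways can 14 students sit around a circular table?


Circular arrangements of 14 distinct objects: fix one position to break rotational symmetry.
(n-1)! = 13! = 6227020800

6227020800


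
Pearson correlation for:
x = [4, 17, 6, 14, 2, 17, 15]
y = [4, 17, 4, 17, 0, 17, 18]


n=7, Σx=75, Σy=77, Σxy=1126, Σx²=1055, Σy²=1223
r = (7×1126 - 75×77)/√((7×1055 - 75²)(7×1223 - 77²))
= 2107/√(1760×2632) = 2107/√4632320 ≈ 2107/2152.2825 ≈ 0.9790

r ≈ 0.9790


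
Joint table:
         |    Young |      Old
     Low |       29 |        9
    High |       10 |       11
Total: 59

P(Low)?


P(Low) = (29+9)/59 = 38/59

P(Low) = 38/59 ≈ 64.41%


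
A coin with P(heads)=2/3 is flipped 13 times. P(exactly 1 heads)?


Binomial: P(X=1) = C(13,1)×p^1×(1-p)^12
= 13 × 2/3 × 1/531441 = 26/1594323

P(X=1) = 26/1594323 ≈ 0.00%


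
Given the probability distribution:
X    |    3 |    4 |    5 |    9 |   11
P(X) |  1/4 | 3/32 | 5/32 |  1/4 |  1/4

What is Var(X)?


E[X] = 221/32
E[X²] = 1861/32
Var(X) = E[X²] - (E[X])² = 1861/32 - 48841/1024 = 10711/1024

Var(X) = 10711/1024 ≈ 10.4600


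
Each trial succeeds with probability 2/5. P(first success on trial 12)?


Geometric: P(X=12) = (1-p)^(k-1)×p = (3/5)^11×2/5 = 354294/244140625

P(X=12) = 354294/244140625 ≈ 0.15%


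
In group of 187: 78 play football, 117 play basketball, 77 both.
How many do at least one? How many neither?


|A∪B| = 78+117-77 = 118
Neither = 187-118 = 69

At least one: 118; Neither: 69


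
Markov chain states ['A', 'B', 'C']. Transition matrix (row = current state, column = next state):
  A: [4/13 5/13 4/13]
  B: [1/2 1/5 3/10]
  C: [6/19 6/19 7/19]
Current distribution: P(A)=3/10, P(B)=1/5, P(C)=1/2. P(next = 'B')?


P(next=B) = Σᵢ P(now=i)×P(i→B)
= 3/10×5/13 + 1/5×1/5 + 1/2×6/19
= 3/26 + 1/25 + 3/19 = 3869/12350

P = 3869/12350 ≈ 0.3133


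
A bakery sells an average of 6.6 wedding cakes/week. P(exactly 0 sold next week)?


Poisson(λ=6.6): P(X=0) = e^(-λ)×λ^k/k!
= e^(-6.6) × 6.6^0 / 0!
≈ 0.001360368038 × 1 / 1 ≈ 0.001360

P(X=0) ≈ 0.001360 ≈ 0.14%


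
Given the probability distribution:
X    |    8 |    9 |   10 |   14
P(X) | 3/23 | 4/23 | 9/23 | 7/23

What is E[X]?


E[X] = Σ x·P(X=x)
= (8)×(3/23) + (9)×(4/23) + (10)×(9/23) + (14)×(7/23)
= 248/23

E[X] = 248/23


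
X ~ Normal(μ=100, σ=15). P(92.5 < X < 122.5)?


z₁=(92.5-100)/15=-0.5, z₂=(122.5-100)/15=1.5
P = Φ(1.5) - Φ(-0.5) = 0.933193 - 0.308538 = 0.624655 ≈ 0.6247

P(92.5 < X < 122.5) ≈ 0.6247


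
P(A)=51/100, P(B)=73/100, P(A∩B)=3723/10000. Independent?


P(A)×P(B) = 3723/10000
P(A∩B) = 3723/10000
Equal ✓ → Independent

Yes, independent


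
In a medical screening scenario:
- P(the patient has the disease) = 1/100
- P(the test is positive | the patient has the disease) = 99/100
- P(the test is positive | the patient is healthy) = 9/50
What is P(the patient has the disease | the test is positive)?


Using Bayes' theorem:
P(A|B) = P(B|A)·P(A) / P(B)

P(the test is positive) = 99/100 × 1/100 + 9/50 × 99/100
= 99/10000 + 891/5000 = 1881/10000

P(the patient has the disease|the test is positive) = (99/10000) / (1881/10000) = 1/19

P(the patient has the disease|the test is positive) = 1/19 ≈ 5.26%


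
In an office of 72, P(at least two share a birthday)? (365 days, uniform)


P(all different) = Π(365-i)/365 for i=0..71
= 0.000547
P(match) = 1 - 0.000547 = 0.999453

P ≈ 0.9995 ≈ 99.95%


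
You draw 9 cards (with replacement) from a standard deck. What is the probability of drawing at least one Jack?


P(not a Jack) = 48/52 = 12/13
P(none in 9 draws) = (12/13)^9 = 5159780352/10604499373
P(≥1 Jack) = 1 - 5159780352/10604499373 = 5444719021/10604499373

P = 5444719021/10604499373 ≈ 51.34%


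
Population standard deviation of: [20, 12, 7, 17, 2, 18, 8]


Mean = 84/7 = 12
  (20-12)²=64
  (12-12)²=0
  (7-12)²=25
  (17-12)²=25
  (2-12)²=100
  (18-12)²=36
  (8-12)²=16
Σ(x-μ)² = 266
σ² = 266/7 = 38

σ = √(38) ≈ 6.1644


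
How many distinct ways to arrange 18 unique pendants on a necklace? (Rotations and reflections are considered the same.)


Free circular arrangements: rotations and reflections both identified.
(n-1)!/2 = 17!/2 = 355687428096000/2 = 177843714048000

177843714048000


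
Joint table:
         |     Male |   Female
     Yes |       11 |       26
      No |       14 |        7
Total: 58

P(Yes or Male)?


P(Yes∨Male) = P(Yes) + P(Male) - P(Yes∧Male)
= (37 + 25 - 11)/58 = 51/58

P = 51/58 ≈ 87.93%


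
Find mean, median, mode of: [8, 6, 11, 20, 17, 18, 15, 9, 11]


Sorted: [6, 8, 9, 11, 11, 15, 17, 18, 20]
Mean = 115/9
Median = 11
Freq: {8: 1, 6: 1, 11: 2, 20: 1, 17: 1, 18: 1, 15: 1, 9: 1}
Mode: [11]

Mean=115/9, Median=11, Mode=11


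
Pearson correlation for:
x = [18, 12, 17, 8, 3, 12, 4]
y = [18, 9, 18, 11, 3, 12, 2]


n=7, Σx=74, Σy=73, Σxy=987, Σx²=990, Σy²=1007
r = (7×987 - 74×73)/√((7×990 - 74²)(7×1007 - 73²))
= 1507/√(1454×1720) = 1507/√2500880 ≈ 1507/1581.4171 ≈ 0.9529

r ≈ 0.9529


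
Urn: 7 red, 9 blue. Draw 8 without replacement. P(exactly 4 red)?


Hypergeometric: C(7,4)×C(9,4)/C(16,8)
= 35×126/12870 = 49/143

P(X=4) = 49/143 ≈ 34.27%


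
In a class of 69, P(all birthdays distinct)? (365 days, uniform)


P(all different) = Π(365-i)/365 for i=0..68
= (365/365)×(364/365)×...×(297/365)
= 0.001036

P ≈ 0.0010 ≈ 0.10%


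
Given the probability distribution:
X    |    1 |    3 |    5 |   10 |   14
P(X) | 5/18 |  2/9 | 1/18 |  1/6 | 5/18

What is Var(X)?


E[X] = 61/9
E[X²] = 673/9
Var(X) = E[X²] - (E[X])² = 673/9 - 3721/81 = 2336/81

Var(X) = 2336/81 ≈ 28.8395


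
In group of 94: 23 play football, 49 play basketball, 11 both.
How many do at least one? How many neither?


|A∪B| = 23+49-11 = 61
Neither = 94-61 = 33

At least one: 61; Neither: 33


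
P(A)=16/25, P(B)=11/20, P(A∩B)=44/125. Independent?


P(A)×P(B) = 44/125
P(A∩B) = 44/125
Equal ✓ → Independent

Yes, independent


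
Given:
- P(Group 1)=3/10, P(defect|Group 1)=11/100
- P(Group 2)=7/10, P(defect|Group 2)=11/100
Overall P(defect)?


P(B) = Σ P(B|Aᵢ)×P(Aᵢ)
  11/100×3/10 = 33/1000
  11/100×7/10 = 77/1000
Sum = 11/100

P(defect) = 11/100 ≈ 11.00%


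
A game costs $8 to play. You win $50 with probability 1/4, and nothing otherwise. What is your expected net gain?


E[gain] = (50-8)×1/4 + (-8)×3/4
= 21/2 - 6 = 9/2

Expected net gain = $9/2 ≈ $4.50


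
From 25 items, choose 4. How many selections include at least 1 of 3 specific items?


Complement: C(25,4) - C(22,4) = 12650 - 7315 = 5335

5335


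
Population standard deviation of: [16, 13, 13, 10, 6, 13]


Mean = 71/6
  (16-71/6)²=625/36
  (13-71/6)²=49/36
  (13-71/6)²=49/36
  (10-71/6)²=121/36
  (6-71/6)²=1225/36
  (13-71/6)²=49/36
Σ(x-μ)² = 353/6
σ² = (353/6)/6 = 353/36

σ = √(353/36) ≈ 3.1314


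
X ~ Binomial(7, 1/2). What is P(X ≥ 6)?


P(X ≥ 6) = Σ P(X=i) for i=6..7
P(X=6) = 7/128
P(X=7) = 1/128
Sum = 1/16

P(X ≥ 6) = 1/16 ≈ 6.25%


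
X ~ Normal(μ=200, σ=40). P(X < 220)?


z = (220-200)/40 = 0.5
P(Z < 0.5) = 0.6915

P(X < 220) ≈ 0.6915


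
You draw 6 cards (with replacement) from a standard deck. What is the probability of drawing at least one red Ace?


P(not a red Ace) = 50/52 = 25/26
P(none in 6 draws) = (25/26)^6 = 244140625/308915776
P(≥1 red Ace) = 1 - 244140625/308915776 = 64775151/308915776

P = 64775151/308915776 ≈ 20.97%


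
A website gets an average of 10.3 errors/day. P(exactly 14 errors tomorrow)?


Poisson(λ=10.3): P(X=14) = e^(-λ)×λ^k/k!
= e^(-10.3) × 10.3^14 / 14!
≈ 3.363309519e-05 × 1.51258972486e+14 / 87178291200 ≈ 0.058355

P(X=14) ≈ 0.058355 ≈ 5.84%


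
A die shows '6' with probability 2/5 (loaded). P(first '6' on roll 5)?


Geometric: P(X=5) = (1-p)^(k-1)×p = (3/5)^4×2/5 = 162/3125

P(X=5) = 162/3125 ≈ 5.18%


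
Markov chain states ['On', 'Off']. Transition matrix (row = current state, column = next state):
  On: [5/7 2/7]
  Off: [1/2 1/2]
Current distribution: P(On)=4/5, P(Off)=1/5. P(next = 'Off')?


P(next=Off) = Σᵢ P(now=i)×P(i→Off)
= 4/5×2/7 + 1/5×1/2
= 8/35 + 1/10 = 23/70

P = 23/70 ≈ 0.3286


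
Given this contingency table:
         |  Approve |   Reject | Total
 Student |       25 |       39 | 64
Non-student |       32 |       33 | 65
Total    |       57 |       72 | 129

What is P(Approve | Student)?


P(Approve | Student) = 25/(25+39) = 25/64

P(Approve|Student) = 25/64 ≈ 39.06%


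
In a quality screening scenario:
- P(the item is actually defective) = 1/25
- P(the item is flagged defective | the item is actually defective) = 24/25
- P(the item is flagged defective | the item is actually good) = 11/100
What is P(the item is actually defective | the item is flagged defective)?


Using Bayes' theorem:
P(A|B) = P(B|A)·P(A) / P(B)

P(the item is flagged defective) = 24/25 × 1/25 + 11/100 × 24/25
= 24/625 + 66/625 = 18/125

P(the item is actually defective|the item is flagged defective) = (24/625) / (18/125) = 4/15

P(the item is actually defective|the item is flagged defective) = 4/15 ≈ 26.67%


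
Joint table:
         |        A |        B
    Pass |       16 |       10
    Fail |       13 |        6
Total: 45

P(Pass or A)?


P(Pass∨A) = P(Pass) + P(A) - P(Pass∧A)
= (26 + 29 - 16)/45 = 39/45 = 13/15

P = 13/15 ≈ 86.67%


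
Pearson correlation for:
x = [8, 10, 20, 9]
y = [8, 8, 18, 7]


n=4, Σx=47, Σy=41, Σxy=567, Σx²=645, Σy²=501
r = (4×567 - 47×41)/√((4×645 - 47²)(4×501 - 41²))
= 341/√(371×323) = 341/√119833 ≈ 341/346.1690 ≈ 0.9851

r ≈ 0.9851


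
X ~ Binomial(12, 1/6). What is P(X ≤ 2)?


P(X ≤ 2) = Σ P(X=i) for i=0..2
P(X=0) = 244140625/2176782336
P(X=1) = 48828125/181398528
P(X=2) = 107421875/362797056
Sum = 1474609375/2176782336

P(X ≤ 2) = 1474609375/2176782336 ≈ 67.74%


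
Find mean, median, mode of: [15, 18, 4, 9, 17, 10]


Sorted: [4, 9, 10, 15, 17, 18]
Mean = 73/6
Median = 25/2
Freq: {15: 1, 18: 1, 4: 1, 9: 1, 17: 1, 10: 1}
Mode: No mode

Mean=73/6, Median=25/2, Mode=No mode


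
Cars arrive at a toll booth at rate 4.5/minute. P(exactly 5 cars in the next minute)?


Poisson(λ=4.5): P(X=5) = e^(-λ)×λ^k/k!
= e^(-4.5) × 4.5^5 / 5!
≈ 0.01110899654 × 1845.28125 / 120 ≈ 0.170827

P(X=5) ≈ 0.170827 ≈ 17.08%


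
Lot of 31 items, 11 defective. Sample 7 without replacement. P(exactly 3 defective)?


Hypergeometric: C(11,3)×C(20,4)/C(31,7)
= 165×4845/2629575 = 3553/11687

P(X=3) = 3553/11687 ≈ 30.40%


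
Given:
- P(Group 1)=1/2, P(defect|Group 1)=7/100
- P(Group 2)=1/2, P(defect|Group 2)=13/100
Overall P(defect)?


P(B) = Σ P(B|Aᵢ)×P(Aᵢ)
  7/100×1/2 = 7/200
  13/100×1/2 = 13/200
Sum = 1/10

P(defect) = 1/10 ≈ 10.00%


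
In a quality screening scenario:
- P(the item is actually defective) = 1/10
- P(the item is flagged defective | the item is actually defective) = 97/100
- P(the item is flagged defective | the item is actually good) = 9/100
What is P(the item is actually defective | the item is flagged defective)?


Using Bayes' theorem:
P(A|B) = P(B|A)·P(A) / P(B)

P(the item is flagged defective) = 97/100 × 1/10 + 9/100 × 9/10
= 97/1000 + 81/1000 = 89/500

P(the item is actually defective|the item is flagged defective) = (97/1000) / (89/500) = 97/178

P(the item is actually defective|the item is flagged defective) = 97/178 ≈ 54.49%


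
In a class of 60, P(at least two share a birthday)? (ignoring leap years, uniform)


P(all different) = Π(365-i)/365 for i=0..59
= 0.005877
P(match) = 1 - 0.005877 = 0.994123

P ≈ 0.9941 ≈ 99.41%
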